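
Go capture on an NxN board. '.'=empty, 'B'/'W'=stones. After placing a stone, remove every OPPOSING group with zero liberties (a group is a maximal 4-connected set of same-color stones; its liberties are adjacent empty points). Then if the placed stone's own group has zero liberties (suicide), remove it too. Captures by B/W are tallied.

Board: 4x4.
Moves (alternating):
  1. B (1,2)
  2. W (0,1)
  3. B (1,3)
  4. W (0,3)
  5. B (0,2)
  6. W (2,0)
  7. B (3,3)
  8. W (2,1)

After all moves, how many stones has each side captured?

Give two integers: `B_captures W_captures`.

Answer: 1 0

Derivation:
Move 1: B@(1,2) -> caps B=0 W=0
Move 2: W@(0,1) -> caps B=0 W=0
Move 3: B@(1,3) -> caps B=0 W=0
Move 4: W@(0,3) -> caps B=0 W=0
Move 5: B@(0,2) -> caps B=1 W=0
Move 6: W@(2,0) -> caps B=1 W=0
Move 7: B@(3,3) -> caps B=1 W=0
Move 8: W@(2,1) -> caps B=1 W=0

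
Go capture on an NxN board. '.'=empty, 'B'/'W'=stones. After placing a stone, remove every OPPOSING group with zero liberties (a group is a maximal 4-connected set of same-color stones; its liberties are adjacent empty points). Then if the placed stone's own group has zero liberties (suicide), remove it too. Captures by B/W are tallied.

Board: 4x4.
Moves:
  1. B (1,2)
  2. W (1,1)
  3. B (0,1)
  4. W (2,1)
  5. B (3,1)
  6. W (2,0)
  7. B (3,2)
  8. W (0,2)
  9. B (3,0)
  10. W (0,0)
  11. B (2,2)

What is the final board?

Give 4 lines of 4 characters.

Answer: W.W.
.WB.
WWB.
BBB.

Derivation:
Move 1: B@(1,2) -> caps B=0 W=0
Move 2: W@(1,1) -> caps B=0 W=0
Move 3: B@(0,1) -> caps B=0 W=0
Move 4: W@(2,1) -> caps B=0 W=0
Move 5: B@(3,1) -> caps B=0 W=0
Move 6: W@(2,0) -> caps B=0 W=0
Move 7: B@(3,2) -> caps B=0 W=0
Move 8: W@(0,2) -> caps B=0 W=0
Move 9: B@(3,0) -> caps B=0 W=0
Move 10: W@(0,0) -> caps B=0 W=1
Move 11: B@(2,2) -> caps B=0 W=1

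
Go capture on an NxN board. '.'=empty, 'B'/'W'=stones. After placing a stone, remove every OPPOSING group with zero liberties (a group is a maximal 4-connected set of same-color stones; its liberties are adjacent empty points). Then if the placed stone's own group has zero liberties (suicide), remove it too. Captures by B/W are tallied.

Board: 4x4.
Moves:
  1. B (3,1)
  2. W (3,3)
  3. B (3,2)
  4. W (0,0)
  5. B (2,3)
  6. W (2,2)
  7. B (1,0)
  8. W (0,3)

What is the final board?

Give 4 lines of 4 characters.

Answer: W..W
B...
..WB
.BB.

Derivation:
Move 1: B@(3,1) -> caps B=0 W=0
Move 2: W@(3,3) -> caps B=0 W=0
Move 3: B@(3,2) -> caps B=0 W=0
Move 4: W@(0,0) -> caps B=0 W=0
Move 5: B@(2,3) -> caps B=1 W=0
Move 6: W@(2,2) -> caps B=1 W=0
Move 7: B@(1,0) -> caps B=1 W=0
Move 8: W@(0,3) -> caps B=1 W=0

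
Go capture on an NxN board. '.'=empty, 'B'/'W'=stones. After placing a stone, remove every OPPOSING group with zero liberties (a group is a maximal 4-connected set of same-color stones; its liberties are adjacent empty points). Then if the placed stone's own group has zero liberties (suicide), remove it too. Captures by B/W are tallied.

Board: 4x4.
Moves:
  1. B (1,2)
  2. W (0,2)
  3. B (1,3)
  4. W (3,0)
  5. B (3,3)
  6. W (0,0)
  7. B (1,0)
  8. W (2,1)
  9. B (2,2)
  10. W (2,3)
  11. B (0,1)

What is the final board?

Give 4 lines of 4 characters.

Answer: .BW.
B.BB
.WB.
W..B

Derivation:
Move 1: B@(1,2) -> caps B=0 W=0
Move 2: W@(0,2) -> caps B=0 W=0
Move 3: B@(1,3) -> caps B=0 W=0
Move 4: W@(3,0) -> caps B=0 W=0
Move 5: B@(3,3) -> caps B=0 W=0
Move 6: W@(0,0) -> caps B=0 W=0
Move 7: B@(1,0) -> caps B=0 W=0
Move 8: W@(2,1) -> caps B=0 W=0
Move 9: B@(2,2) -> caps B=0 W=0
Move 10: W@(2,3) -> caps B=0 W=0
Move 11: B@(0,1) -> caps B=1 W=0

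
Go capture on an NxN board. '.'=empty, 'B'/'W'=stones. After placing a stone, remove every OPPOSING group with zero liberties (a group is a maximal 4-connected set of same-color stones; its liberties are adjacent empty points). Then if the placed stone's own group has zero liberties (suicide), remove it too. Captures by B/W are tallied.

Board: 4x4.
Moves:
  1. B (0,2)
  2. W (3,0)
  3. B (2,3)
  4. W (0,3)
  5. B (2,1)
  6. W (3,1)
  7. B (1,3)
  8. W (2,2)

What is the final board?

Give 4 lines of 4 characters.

Move 1: B@(0,2) -> caps B=0 W=0
Move 2: W@(3,0) -> caps B=0 W=0
Move 3: B@(2,3) -> caps B=0 W=0
Move 4: W@(0,3) -> caps B=0 W=0
Move 5: B@(2,1) -> caps B=0 W=0
Move 6: W@(3,1) -> caps B=0 W=0
Move 7: B@(1,3) -> caps B=1 W=0
Move 8: W@(2,2) -> caps B=1 W=0

Answer: ..B.
...B
.BWB
WW..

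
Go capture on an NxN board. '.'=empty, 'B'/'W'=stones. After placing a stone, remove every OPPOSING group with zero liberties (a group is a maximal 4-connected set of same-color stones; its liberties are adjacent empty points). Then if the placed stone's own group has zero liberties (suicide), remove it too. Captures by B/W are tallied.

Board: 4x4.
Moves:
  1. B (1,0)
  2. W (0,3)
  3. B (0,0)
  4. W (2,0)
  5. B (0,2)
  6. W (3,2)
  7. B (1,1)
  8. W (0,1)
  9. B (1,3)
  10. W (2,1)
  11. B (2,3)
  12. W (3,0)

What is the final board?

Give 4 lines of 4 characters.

Answer: B.B.
BB.B
WW.B
W.W.

Derivation:
Move 1: B@(1,0) -> caps B=0 W=0
Move 2: W@(0,3) -> caps B=0 W=0
Move 3: B@(0,0) -> caps B=0 W=0
Move 4: W@(2,0) -> caps B=0 W=0
Move 5: B@(0,2) -> caps B=0 W=0
Move 6: W@(3,2) -> caps B=0 W=0
Move 7: B@(1,1) -> caps B=0 W=0
Move 8: W@(0,1) -> caps B=0 W=0
Move 9: B@(1,3) -> caps B=1 W=0
Move 10: W@(2,1) -> caps B=1 W=0
Move 11: B@(2,3) -> caps B=1 W=0
Move 12: W@(3,0) -> caps B=1 W=0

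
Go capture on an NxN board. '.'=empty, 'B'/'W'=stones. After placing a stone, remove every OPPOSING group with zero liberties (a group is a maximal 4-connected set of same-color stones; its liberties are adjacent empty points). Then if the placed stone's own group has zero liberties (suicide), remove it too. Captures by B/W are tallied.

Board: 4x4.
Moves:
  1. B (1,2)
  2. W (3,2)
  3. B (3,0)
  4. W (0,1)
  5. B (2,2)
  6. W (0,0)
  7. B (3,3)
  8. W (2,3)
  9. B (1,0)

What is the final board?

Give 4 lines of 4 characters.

Move 1: B@(1,2) -> caps B=0 W=0
Move 2: W@(3,2) -> caps B=0 W=0
Move 3: B@(3,0) -> caps B=0 W=0
Move 4: W@(0,1) -> caps B=0 W=0
Move 5: B@(2,2) -> caps B=0 W=0
Move 6: W@(0,0) -> caps B=0 W=0
Move 7: B@(3,3) -> caps B=0 W=0
Move 8: W@(2,3) -> caps B=0 W=1
Move 9: B@(1,0) -> caps B=0 W=1

Answer: WW..
B.B.
..BW
B.W.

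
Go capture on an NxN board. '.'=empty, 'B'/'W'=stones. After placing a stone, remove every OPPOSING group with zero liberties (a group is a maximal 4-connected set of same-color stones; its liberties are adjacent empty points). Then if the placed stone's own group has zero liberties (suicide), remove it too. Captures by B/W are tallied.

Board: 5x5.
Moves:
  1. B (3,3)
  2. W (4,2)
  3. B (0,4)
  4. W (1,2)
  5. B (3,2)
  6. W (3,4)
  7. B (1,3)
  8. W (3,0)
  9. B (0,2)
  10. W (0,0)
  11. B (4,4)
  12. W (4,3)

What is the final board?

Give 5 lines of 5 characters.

Answer: W.B.B
..WB.
.....
W.BBW
..WW.

Derivation:
Move 1: B@(3,3) -> caps B=0 W=0
Move 2: W@(4,2) -> caps B=0 W=0
Move 3: B@(0,4) -> caps B=0 W=0
Move 4: W@(1,2) -> caps B=0 W=0
Move 5: B@(3,2) -> caps B=0 W=0
Move 6: W@(3,4) -> caps B=0 W=0
Move 7: B@(1,3) -> caps B=0 W=0
Move 8: W@(3,0) -> caps B=0 W=0
Move 9: B@(0,2) -> caps B=0 W=0
Move 10: W@(0,0) -> caps B=0 W=0
Move 11: B@(4,4) -> caps B=0 W=0
Move 12: W@(4,3) -> caps B=0 W=1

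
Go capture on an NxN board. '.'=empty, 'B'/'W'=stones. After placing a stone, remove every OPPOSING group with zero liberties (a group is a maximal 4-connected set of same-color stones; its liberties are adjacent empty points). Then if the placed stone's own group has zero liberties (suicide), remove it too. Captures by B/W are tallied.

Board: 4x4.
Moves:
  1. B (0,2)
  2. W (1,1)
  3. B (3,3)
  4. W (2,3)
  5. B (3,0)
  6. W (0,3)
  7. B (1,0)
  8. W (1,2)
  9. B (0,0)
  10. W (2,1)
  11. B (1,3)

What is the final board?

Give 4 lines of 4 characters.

Move 1: B@(0,2) -> caps B=0 W=0
Move 2: W@(1,1) -> caps B=0 W=0
Move 3: B@(3,3) -> caps B=0 W=0
Move 4: W@(2,3) -> caps B=0 W=0
Move 5: B@(3,0) -> caps B=0 W=0
Move 6: W@(0,3) -> caps B=0 W=0
Move 7: B@(1,0) -> caps B=0 W=0
Move 8: W@(1,2) -> caps B=0 W=0
Move 9: B@(0,0) -> caps B=0 W=0
Move 10: W@(2,1) -> caps B=0 W=0
Move 11: B@(1,3) -> caps B=1 W=0

Answer: B.B.
BWWB
.W.W
B..B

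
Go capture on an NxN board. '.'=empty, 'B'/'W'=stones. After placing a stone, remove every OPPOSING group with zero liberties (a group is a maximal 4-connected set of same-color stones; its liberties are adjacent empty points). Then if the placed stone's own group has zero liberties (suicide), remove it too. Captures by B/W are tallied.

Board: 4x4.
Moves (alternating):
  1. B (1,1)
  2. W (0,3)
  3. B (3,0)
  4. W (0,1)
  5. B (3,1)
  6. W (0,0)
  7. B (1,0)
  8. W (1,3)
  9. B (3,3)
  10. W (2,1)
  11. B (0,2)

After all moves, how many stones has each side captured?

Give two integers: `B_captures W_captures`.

Move 1: B@(1,1) -> caps B=0 W=0
Move 2: W@(0,3) -> caps B=0 W=0
Move 3: B@(3,0) -> caps B=0 W=0
Move 4: W@(0,1) -> caps B=0 W=0
Move 5: B@(3,1) -> caps B=0 W=0
Move 6: W@(0,0) -> caps B=0 W=0
Move 7: B@(1,0) -> caps B=0 W=0
Move 8: W@(1,3) -> caps B=0 W=0
Move 9: B@(3,3) -> caps B=0 W=0
Move 10: W@(2,1) -> caps B=0 W=0
Move 11: B@(0,2) -> caps B=2 W=0

Answer: 2 0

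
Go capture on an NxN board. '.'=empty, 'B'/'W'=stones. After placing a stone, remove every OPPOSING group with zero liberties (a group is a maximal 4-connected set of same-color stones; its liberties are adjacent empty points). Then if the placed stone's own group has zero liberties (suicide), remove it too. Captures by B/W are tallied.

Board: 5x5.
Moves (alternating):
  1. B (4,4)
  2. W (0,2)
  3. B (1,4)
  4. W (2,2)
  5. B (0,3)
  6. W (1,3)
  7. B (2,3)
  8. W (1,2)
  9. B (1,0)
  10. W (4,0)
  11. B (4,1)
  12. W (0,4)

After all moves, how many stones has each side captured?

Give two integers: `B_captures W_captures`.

Move 1: B@(4,4) -> caps B=0 W=0
Move 2: W@(0,2) -> caps B=0 W=0
Move 3: B@(1,4) -> caps B=0 W=0
Move 4: W@(2,2) -> caps B=0 W=0
Move 5: B@(0,3) -> caps B=0 W=0
Move 6: W@(1,3) -> caps B=0 W=0
Move 7: B@(2,3) -> caps B=0 W=0
Move 8: W@(1,2) -> caps B=0 W=0
Move 9: B@(1,0) -> caps B=0 W=0
Move 10: W@(4,0) -> caps B=0 W=0
Move 11: B@(4,1) -> caps B=0 W=0
Move 12: W@(0,4) -> caps B=0 W=1

Answer: 0 1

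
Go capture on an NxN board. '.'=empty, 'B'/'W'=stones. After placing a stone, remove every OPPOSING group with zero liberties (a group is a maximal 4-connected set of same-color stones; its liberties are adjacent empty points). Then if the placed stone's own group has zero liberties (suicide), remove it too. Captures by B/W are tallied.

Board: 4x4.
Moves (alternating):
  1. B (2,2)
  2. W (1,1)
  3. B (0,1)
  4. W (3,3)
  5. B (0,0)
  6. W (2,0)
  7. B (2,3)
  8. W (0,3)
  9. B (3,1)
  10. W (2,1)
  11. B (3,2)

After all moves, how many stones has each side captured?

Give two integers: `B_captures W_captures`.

Move 1: B@(2,2) -> caps B=0 W=0
Move 2: W@(1,1) -> caps B=0 W=0
Move 3: B@(0,1) -> caps B=0 W=0
Move 4: W@(3,3) -> caps B=0 W=0
Move 5: B@(0,0) -> caps B=0 W=0
Move 6: W@(2,0) -> caps B=0 W=0
Move 7: B@(2,3) -> caps B=0 W=0
Move 8: W@(0,3) -> caps B=0 W=0
Move 9: B@(3,1) -> caps B=0 W=0
Move 10: W@(2,1) -> caps B=0 W=0
Move 11: B@(3,2) -> caps B=1 W=0

Answer: 1 0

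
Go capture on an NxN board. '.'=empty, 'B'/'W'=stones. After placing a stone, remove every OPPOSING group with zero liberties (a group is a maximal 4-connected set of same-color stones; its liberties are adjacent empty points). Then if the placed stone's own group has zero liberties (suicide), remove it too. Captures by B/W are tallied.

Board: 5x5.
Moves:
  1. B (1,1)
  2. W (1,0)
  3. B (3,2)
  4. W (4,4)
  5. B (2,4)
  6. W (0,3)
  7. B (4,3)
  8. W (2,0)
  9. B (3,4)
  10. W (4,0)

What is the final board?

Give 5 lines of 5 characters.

Answer: ...W.
WB...
W...B
..B.B
W..B.

Derivation:
Move 1: B@(1,1) -> caps B=0 W=0
Move 2: W@(1,0) -> caps B=0 W=0
Move 3: B@(3,2) -> caps B=0 W=0
Move 4: W@(4,4) -> caps B=0 W=0
Move 5: B@(2,4) -> caps B=0 W=0
Move 6: W@(0,3) -> caps B=0 W=0
Move 7: B@(4,3) -> caps B=0 W=0
Move 8: W@(2,0) -> caps B=0 W=0
Move 9: B@(3,4) -> caps B=1 W=0
Move 10: W@(4,0) -> caps B=1 W=0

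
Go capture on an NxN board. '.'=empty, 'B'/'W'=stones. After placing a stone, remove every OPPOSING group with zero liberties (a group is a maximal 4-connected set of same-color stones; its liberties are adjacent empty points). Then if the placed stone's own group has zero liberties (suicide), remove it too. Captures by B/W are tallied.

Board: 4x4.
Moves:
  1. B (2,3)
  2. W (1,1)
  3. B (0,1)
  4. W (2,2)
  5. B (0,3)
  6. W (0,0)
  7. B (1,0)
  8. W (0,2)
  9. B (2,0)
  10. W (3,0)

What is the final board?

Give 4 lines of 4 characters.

Move 1: B@(2,3) -> caps B=0 W=0
Move 2: W@(1,1) -> caps B=0 W=0
Move 3: B@(0,1) -> caps B=0 W=0
Move 4: W@(2,2) -> caps B=0 W=0
Move 5: B@(0,3) -> caps B=0 W=0
Move 6: W@(0,0) -> caps B=0 W=0
Move 7: B@(1,0) -> caps B=1 W=0
Move 8: W@(0,2) -> caps B=1 W=0
Move 9: B@(2,0) -> caps B=1 W=0
Move 10: W@(3,0) -> caps B=1 W=0

Answer: .BWB
BW..
B.WB
W...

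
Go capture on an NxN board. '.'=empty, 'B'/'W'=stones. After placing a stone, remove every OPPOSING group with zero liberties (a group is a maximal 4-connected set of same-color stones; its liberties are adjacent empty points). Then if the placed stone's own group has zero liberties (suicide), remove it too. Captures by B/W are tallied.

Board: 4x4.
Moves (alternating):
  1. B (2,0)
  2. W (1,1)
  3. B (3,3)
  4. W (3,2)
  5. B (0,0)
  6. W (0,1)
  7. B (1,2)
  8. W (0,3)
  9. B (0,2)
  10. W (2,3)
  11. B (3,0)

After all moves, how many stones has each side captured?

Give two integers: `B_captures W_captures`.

Answer: 0 1

Derivation:
Move 1: B@(2,0) -> caps B=0 W=0
Move 2: W@(1,1) -> caps B=0 W=0
Move 3: B@(3,3) -> caps B=0 W=0
Move 4: W@(3,2) -> caps B=0 W=0
Move 5: B@(0,0) -> caps B=0 W=0
Move 6: W@(0,1) -> caps B=0 W=0
Move 7: B@(1,2) -> caps B=0 W=0
Move 8: W@(0,3) -> caps B=0 W=0
Move 9: B@(0,2) -> caps B=0 W=0
Move 10: W@(2,3) -> caps B=0 W=1
Move 11: B@(3,0) -> caps B=0 W=1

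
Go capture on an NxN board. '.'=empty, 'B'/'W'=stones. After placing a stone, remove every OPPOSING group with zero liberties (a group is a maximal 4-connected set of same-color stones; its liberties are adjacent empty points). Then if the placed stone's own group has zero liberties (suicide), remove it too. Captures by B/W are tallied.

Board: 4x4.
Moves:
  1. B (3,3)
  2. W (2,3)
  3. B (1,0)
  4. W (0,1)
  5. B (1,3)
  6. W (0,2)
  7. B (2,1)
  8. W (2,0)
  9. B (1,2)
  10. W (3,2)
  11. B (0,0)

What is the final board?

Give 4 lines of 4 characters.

Answer: BWW.
B.BB
WB.W
..W.

Derivation:
Move 1: B@(3,3) -> caps B=0 W=0
Move 2: W@(2,3) -> caps B=0 W=0
Move 3: B@(1,0) -> caps B=0 W=0
Move 4: W@(0,1) -> caps B=0 W=0
Move 5: B@(1,3) -> caps B=0 W=0
Move 6: W@(0,2) -> caps B=0 W=0
Move 7: B@(2,1) -> caps B=0 W=0
Move 8: W@(2,0) -> caps B=0 W=0
Move 9: B@(1,2) -> caps B=0 W=0
Move 10: W@(3,2) -> caps B=0 W=1
Move 11: B@(0,0) -> caps B=0 W=1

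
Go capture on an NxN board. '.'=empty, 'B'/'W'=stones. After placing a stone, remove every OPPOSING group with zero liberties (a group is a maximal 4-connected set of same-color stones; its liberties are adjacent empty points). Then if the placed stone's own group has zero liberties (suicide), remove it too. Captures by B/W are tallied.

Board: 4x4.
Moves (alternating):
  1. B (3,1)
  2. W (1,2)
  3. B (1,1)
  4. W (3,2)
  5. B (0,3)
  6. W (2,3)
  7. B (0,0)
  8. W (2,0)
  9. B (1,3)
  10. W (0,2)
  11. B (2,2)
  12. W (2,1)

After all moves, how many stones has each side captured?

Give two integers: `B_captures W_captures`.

Answer: 0 3

Derivation:
Move 1: B@(3,1) -> caps B=0 W=0
Move 2: W@(1,2) -> caps B=0 W=0
Move 3: B@(1,1) -> caps B=0 W=0
Move 4: W@(3,2) -> caps B=0 W=0
Move 5: B@(0,3) -> caps B=0 W=0
Move 6: W@(2,3) -> caps B=0 W=0
Move 7: B@(0,0) -> caps B=0 W=0
Move 8: W@(2,0) -> caps B=0 W=0
Move 9: B@(1,3) -> caps B=0 W=0
Move 10: W@(0,2) -> caps B=0 W=2
Move 11: B@(2,2) -> caps B=0 W=2
Move 12: W@(2,1) -> caps B=0 W=3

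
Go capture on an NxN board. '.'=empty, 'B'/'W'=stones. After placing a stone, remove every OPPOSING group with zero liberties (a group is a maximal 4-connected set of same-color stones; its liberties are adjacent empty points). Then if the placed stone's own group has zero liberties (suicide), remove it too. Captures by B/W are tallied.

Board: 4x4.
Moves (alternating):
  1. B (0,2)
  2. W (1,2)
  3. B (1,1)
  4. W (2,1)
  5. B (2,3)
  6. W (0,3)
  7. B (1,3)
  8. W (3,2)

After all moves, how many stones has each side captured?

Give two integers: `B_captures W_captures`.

Answer: 1 0

Derivation:
Move 1: B@(0,2) -> caps B=0 W=0
Move 2: W@(1,2) -> caps B=0 W=0
Move 3: B@(1,1) -> caps B=0 W=0
Move 4: W@(2,1) -> caps B=0 W=0
Move 5: B@(2,3) -> caps B=0 W=0
Move 6: W@(0,3) -> caps B=0 W=0
Move 7: B@(1,3) -> caps B=1 W=0
Move 8: W@(3,2) -> caps B=1 W=0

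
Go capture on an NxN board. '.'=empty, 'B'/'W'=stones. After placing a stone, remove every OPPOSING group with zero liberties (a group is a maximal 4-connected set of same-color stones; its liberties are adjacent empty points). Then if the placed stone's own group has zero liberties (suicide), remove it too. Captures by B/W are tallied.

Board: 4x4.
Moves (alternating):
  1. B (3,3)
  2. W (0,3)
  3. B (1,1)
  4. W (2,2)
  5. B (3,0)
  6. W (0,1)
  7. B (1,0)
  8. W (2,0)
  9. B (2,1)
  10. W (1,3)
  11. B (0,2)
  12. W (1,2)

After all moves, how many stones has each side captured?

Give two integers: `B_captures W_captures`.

Move 1: B@(3,3) -> caps B=0 W=0
Move 2: W@(0,3) -> caps B=0 W=0
Move 3: B@(1,1) -> caps B=0 W=0
Move 4: W@(2,2) -> caps B=0 W=0
Move 5: B@(3,0) -> caps B=0 W=0
Move 6: W@(0,1) -> caps B=0 W=0
Move 7: B@(1,0) -> caps B=0 W=0
Move 8: W@(2,0) -> caps B=0 W=0
Move 9: B@(2,1) -> caps B=1 W=0
Move 10: W@(1,3) -> caps B=1 W=0
Move 11: B@(0,2) -> caps B=1 W=0
Move 12: W@(1,2) -> caps B=1 W=1

Answer: 1 1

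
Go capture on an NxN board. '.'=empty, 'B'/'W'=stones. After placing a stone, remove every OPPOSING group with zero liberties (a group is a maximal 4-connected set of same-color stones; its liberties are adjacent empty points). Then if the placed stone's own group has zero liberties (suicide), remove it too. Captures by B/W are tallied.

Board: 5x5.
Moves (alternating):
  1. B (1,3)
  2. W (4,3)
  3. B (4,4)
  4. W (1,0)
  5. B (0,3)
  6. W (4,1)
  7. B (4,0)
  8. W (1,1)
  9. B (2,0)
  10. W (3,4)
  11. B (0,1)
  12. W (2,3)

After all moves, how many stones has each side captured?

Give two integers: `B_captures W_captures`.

Move 1: B@(1,3) -> caps B=0 W=0
Move 2: W@(4,3) -> caps B=0 W=0
Move 3: B@(4,4) -> caps B=0 W=0
Move 4: W@(1,0) -> caps B=0 W=0
Move 5: B@(0,3) -> caps B=0 W=0
Move 6: W@(4,1) -> caps B=0 W=0
Move 7: B@(4,0) -> caps B=0 W=0
Move 8: W@(1,1) -> caps B=0 W=0
Move 9: B@(2,0) -> caps B=0 W=0
Move 10: W@(3,4) -> caps B=0 W=1
Move 11: B@(0,1) -> caps B=0 W=1
Move 12: W@(2,3) -> caps B=0 W=1

Answer: 0 1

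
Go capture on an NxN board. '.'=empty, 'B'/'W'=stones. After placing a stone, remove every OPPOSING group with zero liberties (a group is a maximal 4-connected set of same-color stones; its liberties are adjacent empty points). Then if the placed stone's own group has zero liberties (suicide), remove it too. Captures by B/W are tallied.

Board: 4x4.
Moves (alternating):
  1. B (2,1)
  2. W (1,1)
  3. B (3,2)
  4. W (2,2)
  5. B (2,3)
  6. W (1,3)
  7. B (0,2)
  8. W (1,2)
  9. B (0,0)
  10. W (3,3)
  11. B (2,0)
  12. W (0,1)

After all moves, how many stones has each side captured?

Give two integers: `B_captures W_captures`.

Move 1: B@(2,1) -> caps B=0 W=0
Move 2: W@(1,1) -> caps B=0 W=0
Move 3: B@(3,2) -> caps B=0 W=0
Move 4: W@(2,2) -> caps B=0 W=0
Move 5: B@(2,3) -> caps B=0 W=0
Move 6: W@(1,3) -> caps B=0 W=0
Move 7: B@(0,2) -> caps B=0 W=0
Move 8: W@(1,2) -> caps B=0 W=0
Move 9: B@(0,0) -> caps B=0 W=0
Move 10: W@(3,3) -> caps B=0 W=1
Move 11: B@(2,0) -> caps B=0 W=1
Move 12: W@(0,1) -> caps B=0 W=1

Answer: 0 1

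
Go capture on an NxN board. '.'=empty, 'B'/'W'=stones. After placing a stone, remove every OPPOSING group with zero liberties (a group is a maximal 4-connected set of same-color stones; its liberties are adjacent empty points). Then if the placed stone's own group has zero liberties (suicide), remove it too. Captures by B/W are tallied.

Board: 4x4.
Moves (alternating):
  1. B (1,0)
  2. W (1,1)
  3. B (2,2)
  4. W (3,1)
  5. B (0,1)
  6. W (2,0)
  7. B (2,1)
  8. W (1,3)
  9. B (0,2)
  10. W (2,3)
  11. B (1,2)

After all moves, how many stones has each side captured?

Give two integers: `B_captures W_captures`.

Answer: 1 0

Derivation:
Move 1: B@(1,0) -> caps B=0 W=0
Move 2: W@(1,1) -> caps B=0 W=0
Move 3: B@(2,2) -> caps B=0 W=0
Move 4: W@(3,1) -> caps B=0 W=0
Move 5: B@(0,1) -> caps B=0 W=0
Move 6: W@(2,0) -> caps B=0 W=0
Move 7: B@(2,1) -> caps B=0 W=0
Move 8: W@(1,3) -> caps B=0 W=0
Move 9: B@(0,2) -> caps B=0 W=0
Move 10: W@(2,3) -> caps B=0 W=0
Move 11: B@(1,2) -> caps B=1 W=0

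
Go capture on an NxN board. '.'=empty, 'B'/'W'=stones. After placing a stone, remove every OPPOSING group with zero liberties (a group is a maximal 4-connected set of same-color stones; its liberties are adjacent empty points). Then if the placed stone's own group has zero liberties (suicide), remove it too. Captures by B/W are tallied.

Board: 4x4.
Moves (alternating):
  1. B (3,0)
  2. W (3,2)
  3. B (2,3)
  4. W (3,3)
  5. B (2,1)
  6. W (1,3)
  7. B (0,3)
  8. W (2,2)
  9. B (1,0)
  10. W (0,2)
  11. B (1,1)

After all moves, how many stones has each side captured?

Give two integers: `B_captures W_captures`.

Move 1: B@(3,0) -> caps B=0 W=0
Move 2: W@(3,2) -> caps B=0 W=0
Move 3: B@(2,3) -> caps B=0 W=0
Move 4: W@(3,3) -> caps B=0 W=0
Move 5: B@(2,1) -> caps B=0 W=0
Move 6: W@(1,3) -> caps B=0 W=0
Move 7: B@(0,3) -> caps B=0 W=0
Move 8: W@(2,2) -> caps B=0 W=1
Move 9: B@(1,0) -> caps B=0 W=1
Move 10: W@(0,2) -> caps B=0 W=2
Move 11: B@(1,1) -> caps B=0 W=2

Answer: 0 2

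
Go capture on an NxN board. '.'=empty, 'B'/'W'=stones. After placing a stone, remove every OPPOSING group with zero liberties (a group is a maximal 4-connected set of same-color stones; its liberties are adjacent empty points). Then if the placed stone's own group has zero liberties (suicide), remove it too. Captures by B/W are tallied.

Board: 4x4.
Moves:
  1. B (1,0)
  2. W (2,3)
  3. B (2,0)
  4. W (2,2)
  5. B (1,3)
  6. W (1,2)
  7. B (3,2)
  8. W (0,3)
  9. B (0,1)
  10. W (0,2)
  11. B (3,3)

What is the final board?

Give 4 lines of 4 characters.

Answer: .BWW
B.W.
B.WW
..BB

Derivation:
Move 1: B@(1,0) -> caps B=0 W=0
Move 2: W@(2,3) -> caps B=0 W=0
Move 3: B@(2,0) -> caps B=0 W=0
Move 4: W@(2,2) -> caps B=0 W=0
Move 5: B@(1,3) -> caps B=0 W=0
Move 6: W@(1,2) -> caps B=0 W=0
Move 7: B@(3,2) -> caps B=0 W=0
Move 8: W@(0,3) -> caps B=0 W=1
Move 9: B@(0,1) -> caps B=0 W=1
Move 10: W@(0,2) -> caps B=0 W=1
Move 11: B@(3,3) -> caps B=0 W=1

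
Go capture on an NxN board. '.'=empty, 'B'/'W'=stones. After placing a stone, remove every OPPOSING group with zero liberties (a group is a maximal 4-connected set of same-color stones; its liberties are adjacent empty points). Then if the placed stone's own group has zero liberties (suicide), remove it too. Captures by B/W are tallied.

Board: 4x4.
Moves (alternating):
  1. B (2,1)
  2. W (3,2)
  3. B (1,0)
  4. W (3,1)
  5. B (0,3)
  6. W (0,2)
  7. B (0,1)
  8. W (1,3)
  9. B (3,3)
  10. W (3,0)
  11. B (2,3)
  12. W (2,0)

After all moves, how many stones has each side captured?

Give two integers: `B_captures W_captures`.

Answer: 0 1

Derivation:
Move 1: B@(2,1) -> caps B=0 W=0
Move 2: W@(3,2) -> caps B=0 W=0
Move 3: B@(1,0) -> caps B=0 W=0
Move 4: W@(3,1) -> caps B=0 W=0
Move 5: B@(0,3) -> caps B=0 W=0
Move 6: W@(0,2) -> caps B=0 W=0
Move 7: B@(0,1) -> caps B=0 W=0
Move 8: W@(1,3) -> caps B=0 W=1
Move 9: B@(3,3) -> caps B=0 W=1
Move 10: W@(3,0) -> caps B=0 W=1
Move 11: B@(2,3) -> caps B=0 W=1
Move 12: W@(2,0) -> caps B=0 W=1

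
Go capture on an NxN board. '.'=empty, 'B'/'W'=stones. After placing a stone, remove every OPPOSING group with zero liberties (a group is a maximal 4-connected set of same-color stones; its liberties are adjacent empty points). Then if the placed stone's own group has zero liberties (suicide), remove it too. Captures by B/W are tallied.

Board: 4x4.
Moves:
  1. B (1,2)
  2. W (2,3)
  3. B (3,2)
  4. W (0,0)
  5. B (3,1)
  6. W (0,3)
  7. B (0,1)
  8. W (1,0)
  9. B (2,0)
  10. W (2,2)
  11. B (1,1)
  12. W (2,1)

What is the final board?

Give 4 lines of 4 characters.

Move 1: B@(1,2) -> caps B=0 W=0
Move 2: W@(2,3) -> caps B=0 W=0
Move 3: B@(3,2) -> caps B=0 W=0
Move 4: W@(0,0) -> caps B=0 W=0
Move 5: B@(3,1) -> caps B=0 W=0
Move 6: W@(0,3) -> caps B=0 W=0
Move 7: B@(0,1) -> caps B=0 W=0
Move 8: W@(1,0) -> caps B=0 W=0
Move 9: B@(2,0) -> caps B=0 W=0
Move 10: W@(2,2) -> caps B=0 W=0
Move 11: B@(1,1) -> caps B=2 W=0
Move 12: W@(2,1) -> caps B=2 W=0

Answer: .B.W
.BB.
BWWW
.BB.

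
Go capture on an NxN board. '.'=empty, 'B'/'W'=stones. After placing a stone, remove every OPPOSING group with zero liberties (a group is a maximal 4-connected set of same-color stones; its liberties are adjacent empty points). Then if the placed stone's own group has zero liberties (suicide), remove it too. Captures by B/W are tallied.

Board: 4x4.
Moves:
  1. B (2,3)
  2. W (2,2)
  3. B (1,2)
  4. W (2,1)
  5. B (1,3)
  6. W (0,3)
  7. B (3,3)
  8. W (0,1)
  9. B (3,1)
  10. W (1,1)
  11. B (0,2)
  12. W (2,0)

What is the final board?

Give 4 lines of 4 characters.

Answer: .WB.
.WBB
WWWB
.B.B

Derivation:
Move 1: B@(2,3) -> caps B=0 W=0
Move 2: W@(2,2) -> caps B=0 W=0
Move 3: B@(1,2) -> caps B=0 W=0
Move 4: W@(2,1) -> caps B=0 W=0
Move 5: B@(1,3) -> caps B=0 W=0
Move 6: W@(0,3) -> caps B=0 W=0
Move 7: B@(3,3) -> caps B=0 W=0
Move 8: W@(0,1) -> caps B=0 W=0
Move 9: B@(3,1) -> caps B=0 W=0
Move 10: W@(1,1) -> caps B=0 W=0
Move 11: B@(0,2) -> caps B=1 W=0
Move 12: W@(2,0) -> caps B=1 W=0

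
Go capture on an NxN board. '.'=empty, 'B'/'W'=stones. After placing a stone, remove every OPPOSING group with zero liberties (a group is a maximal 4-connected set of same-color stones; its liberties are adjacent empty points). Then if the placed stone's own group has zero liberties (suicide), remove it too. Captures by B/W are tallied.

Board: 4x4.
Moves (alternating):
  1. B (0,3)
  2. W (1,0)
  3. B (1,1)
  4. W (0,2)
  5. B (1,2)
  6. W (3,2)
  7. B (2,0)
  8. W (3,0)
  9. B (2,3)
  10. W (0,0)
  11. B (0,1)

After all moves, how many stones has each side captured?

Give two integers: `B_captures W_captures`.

Answer: 3 0

Derivation:
Move 1: B@(0,3) -> caps B=0 W=0
Move 2: W@(1,0) -> caps B=0 W=0
Move 3: B@(1,1) -> caps B=0 W=0
Move 4: W@(0,2) -> caps B=0 W=0
Move 5: B@(1,2) -> caps B=0 W=0
Move 6: W@(3,2) -> caps B=0 W=0
Move 7: B@(2,0) -> caps B=0 W=0
Move 8: W@(3,0) -> caps B=0 W=0
Move 9: B@(2,3) -> caps B=0 W=0
Move 10: W@(0,0) -> caps B=0 W=0
Move 11: B@(0,1) -> caps B=3 W=0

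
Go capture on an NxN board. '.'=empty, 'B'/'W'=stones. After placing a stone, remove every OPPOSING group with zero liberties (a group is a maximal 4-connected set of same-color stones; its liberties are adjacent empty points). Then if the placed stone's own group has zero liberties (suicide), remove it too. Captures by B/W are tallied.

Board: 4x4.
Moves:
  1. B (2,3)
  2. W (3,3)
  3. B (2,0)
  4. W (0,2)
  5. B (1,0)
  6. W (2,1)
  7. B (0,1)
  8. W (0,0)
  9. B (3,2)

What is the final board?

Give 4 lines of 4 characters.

Answer: .BW.
B...
BW.B
..B.

Derivation:
Move 1: B@(2,3) -> caps B=0 W=0
Move 2: W@(3,3) -> caps B=0 W=0
Move 3: B@(2,0) -> caps B=0 W=0
Move 4: W@(0,2) -> caps B=0 W=0
Move 5: B@(1,0) -> caps B=0 W=0
Move 6: W@(2,1) -> caps B=0 W=0
Move 7: B@(0,1) -> caps B=0 W=0
Move 8: W@(0,0) -> caps B=0 W=0
Move 9: B@(3,2) -> caps B=1 W=0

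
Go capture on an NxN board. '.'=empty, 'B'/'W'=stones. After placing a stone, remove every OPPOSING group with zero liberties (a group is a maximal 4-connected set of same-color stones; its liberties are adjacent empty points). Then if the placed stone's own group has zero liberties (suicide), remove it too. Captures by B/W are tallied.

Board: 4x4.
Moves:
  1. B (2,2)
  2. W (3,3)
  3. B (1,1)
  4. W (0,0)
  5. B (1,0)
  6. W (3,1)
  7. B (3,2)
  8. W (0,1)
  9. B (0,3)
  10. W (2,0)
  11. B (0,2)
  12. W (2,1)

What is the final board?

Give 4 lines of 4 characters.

Answer: ..BB
BB..
WWB.
.WBW

Derivation:
Move 1: B@(2,2) -> caps B=0 W=0
Move 2: W@(3,3) -> caps B=0 W=0
Move 3: B@(1,1) -> caps B=0 W=0
Move 4: W@(0,0) -> caps B=0 W=0
Move 5: B@(1,0) -> caps B=0 W=0
Move 6: W@(3,1) -> caps B=0 W=0
Move 7: B@(3,2) -> caps B=0 W=0
Move 8: W@(0,1) -> caps B=0 W=0
Move 9: B@(0,3) -> caps B=0 W=0
Move 10: W@(2,0) -> caps B=0 W=0
Move 11: B@(0,2) -> caps B=2 W=0
Move 12: W@(2,1) -> caps B=2 W=0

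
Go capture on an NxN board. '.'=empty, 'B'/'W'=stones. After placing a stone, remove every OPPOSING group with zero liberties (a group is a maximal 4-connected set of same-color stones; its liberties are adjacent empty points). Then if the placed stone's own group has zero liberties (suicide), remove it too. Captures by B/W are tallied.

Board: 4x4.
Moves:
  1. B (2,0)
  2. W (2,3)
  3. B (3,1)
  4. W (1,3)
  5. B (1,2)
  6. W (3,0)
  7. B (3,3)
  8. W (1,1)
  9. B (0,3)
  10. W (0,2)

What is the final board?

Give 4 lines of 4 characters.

Answer: ..W.
.WBW
B..W
.B.B

Derivation:
Move 1: B@(2,0) -> caps B=0 W=0
Move 2: W@(2,3) -> caps B=0 W=0
Move 3: B@(3,1) -> caps B=0 W=0
Move 4: W@(1,3) -> caps B=0 W=0
Move 5: B@(1,2) -> caps B=0 W=0
Move 6: W@(3,0) -> caps B=0 W=0
Move 7: B@(3,3) -> caps B=0 W=0
Move 8: W@(1,1) -> caps B=0 W=0
Move 9: B@(0,3) -> caps B=0 W=0
Move 10: W@(0,2) -> caps B=0 W=1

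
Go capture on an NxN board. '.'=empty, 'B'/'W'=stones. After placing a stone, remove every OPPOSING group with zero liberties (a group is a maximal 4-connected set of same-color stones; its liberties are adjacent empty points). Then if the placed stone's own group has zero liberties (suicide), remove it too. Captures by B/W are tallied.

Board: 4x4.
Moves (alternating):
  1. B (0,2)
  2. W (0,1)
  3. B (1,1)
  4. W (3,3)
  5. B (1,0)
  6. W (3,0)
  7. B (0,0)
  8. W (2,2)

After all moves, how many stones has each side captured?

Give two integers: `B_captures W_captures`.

Move 1: B@(0,2) -> caps B=0 W=0
Move 2: W@(0,1) -> caps B=0 W=0
Move 3: B@(1,1) -> caps B=0 W=0
Move 4: W@(3,3) -> caps B=0 W=0
Move 5: B@(1,0) -> caps B=0 W=0
Move 6: W@(3,0) -> caps B=0 W=0
Move 7: B@(0,0) -> caps B=1 W=0
Move 8: W@(2,2) -> caps B=1 W=0

Answer: 1 0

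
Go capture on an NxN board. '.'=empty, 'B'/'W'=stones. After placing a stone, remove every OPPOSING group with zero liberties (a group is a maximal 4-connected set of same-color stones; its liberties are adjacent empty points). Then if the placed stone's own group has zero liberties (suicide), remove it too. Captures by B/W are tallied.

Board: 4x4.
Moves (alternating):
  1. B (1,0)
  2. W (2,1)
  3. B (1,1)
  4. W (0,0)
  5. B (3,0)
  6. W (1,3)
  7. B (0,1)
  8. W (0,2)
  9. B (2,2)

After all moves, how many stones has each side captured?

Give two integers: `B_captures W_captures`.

Answer: 1 0

Derivation:
Move 1: B@(1,0) -> caps B=0 W=0
Move 2: W@(2,1) -> caps B=0 W=0
Move 3: B@(1,1) -> caps B=0 W=0
Move 4: W@(0,0) -> caps B=0 W=0
Move 5: B@(3,0) -> caps B=0 W=0
Move 6: W@(1,3) -> caps B=0 W=0
Move 7: B@(0,1) -> caps B=1 W=0
Move 8: W@(0,2) -> caps B=1 W=0
Move 9: B@(2,2) -> caps B=1 W=0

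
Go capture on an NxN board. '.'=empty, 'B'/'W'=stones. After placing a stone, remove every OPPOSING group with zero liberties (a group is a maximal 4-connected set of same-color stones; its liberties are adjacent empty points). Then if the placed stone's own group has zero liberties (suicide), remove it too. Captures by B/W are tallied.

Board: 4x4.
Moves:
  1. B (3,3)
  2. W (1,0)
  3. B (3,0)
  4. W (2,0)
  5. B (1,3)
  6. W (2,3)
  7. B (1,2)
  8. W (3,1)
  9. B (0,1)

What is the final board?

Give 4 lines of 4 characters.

Move 1: B@(3,3) -> caps B=0 W=0
Move 2: W@(1,0) -> caps B=0 W=0
Move 3: B@(3,0) -> caps B=0 W=0
Move 4: W@(2,0) -> caps B=0 W=0
Move 5: B@(1,3) -> caps B=0 W=0
Move 6: W@(2,3) -> caps B=0 W=0
Move 7: B@(1,2) -> caps B=0 W=0
Move 8: W@(3,1) -> caps B=0 W=1
Move 9: B@(0,1) -> caps B=0 W=1

Answer: .B..
W.BB
W..W
.W.B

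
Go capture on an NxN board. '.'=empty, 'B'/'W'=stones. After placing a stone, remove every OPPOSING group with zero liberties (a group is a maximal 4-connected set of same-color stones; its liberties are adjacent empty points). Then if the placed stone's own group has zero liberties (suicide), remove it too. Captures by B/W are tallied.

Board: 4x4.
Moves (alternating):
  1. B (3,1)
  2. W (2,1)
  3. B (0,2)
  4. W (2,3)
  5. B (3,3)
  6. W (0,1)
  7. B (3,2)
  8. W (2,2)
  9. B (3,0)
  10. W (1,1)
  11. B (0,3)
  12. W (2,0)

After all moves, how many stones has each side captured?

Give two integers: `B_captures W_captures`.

Answer: 0 4

Derivation:
Move 1: B@(3,1) -> caps B=0 W=0
Move 2: W@(2,1) -> caps B=0 W=0
Move 3: B@(0,2) -> caps B=0 W=0
Move 4: W@(2,3) -> caps B=0 W=0
Move 5: B@(3,3) -> caps B=0 W=0
Move 6: W@(0,1) -> caps B=0 W=0
Move 7: B@(3,2) -> caps B=0 W=0
Move 8: W@(2,2) -> caps B=0 W=0
Move 9: B@(3,0) -> caps B=0 W=0
Move 10: W@(1,1) -> caps B=0 W=0
Move 11: B@(0,3) -> caps B=0 W=0
Move 12: W@(2,0) -> caps B=0 W=4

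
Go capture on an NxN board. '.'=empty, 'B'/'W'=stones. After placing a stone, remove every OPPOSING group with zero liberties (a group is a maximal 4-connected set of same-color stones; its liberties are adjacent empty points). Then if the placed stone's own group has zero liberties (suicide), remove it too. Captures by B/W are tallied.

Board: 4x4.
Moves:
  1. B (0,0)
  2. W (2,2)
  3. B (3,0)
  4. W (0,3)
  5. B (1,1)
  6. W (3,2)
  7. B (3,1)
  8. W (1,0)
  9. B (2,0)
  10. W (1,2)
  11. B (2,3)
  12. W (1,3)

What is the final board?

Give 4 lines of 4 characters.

Answer: B..W
.BWW
B.WB
BBW.

Derivation:
Move 1: B@(0,0) -> caps B=0 W=0
Move 2: W@(2,2) -> caps B=0 W=0
Move 3: B@(3,0) -> caps B=0 W=0
Move 4: W@(0,3) -> caps B=0 W=0
Move 5: B@(1,1) -> caps B=0 W=0
Move 6: W@(3,2) -> caps B=0 W=0
Move 7: B@(3,1) -> caps B=0 W=0
Move 8: W@(1,0) -> caps B=0 W=0
Move 9: B@(2,0) -> caps B=1 W=0
Move 10: W@(1,2) -> caps B=1 W=0
Move 11: B@(2,3) -> caps B=1 W=0
Move 12: W@(1,3) -> caps B=1 W=0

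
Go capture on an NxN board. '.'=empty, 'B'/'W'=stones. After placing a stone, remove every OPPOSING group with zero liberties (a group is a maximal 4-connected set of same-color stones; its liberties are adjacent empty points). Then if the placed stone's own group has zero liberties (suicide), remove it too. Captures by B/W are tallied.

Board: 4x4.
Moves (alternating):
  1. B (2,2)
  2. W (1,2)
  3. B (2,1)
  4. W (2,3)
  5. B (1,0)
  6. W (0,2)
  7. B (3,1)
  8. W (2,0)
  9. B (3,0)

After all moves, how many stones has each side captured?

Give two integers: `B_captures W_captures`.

Answer: 1 0

Derivation:
Move 1: B@(2,2) -> caps B=0 W=0
Move 2: W@(1,2) -> caps B=0 W=0
Move 3: B@(2,1) -> caps B=0 W=0
Move 4: W@(2,3) -> caps B=0 W=0
Move 5: B@(1,0) -> caps B=0 W=0
Move 6: W@(0,2) -> caps B=0 W=0
Move 7: B@(3,1) -> caps B=0 W=0
Move 8: W@(2,0) -> caps B=0 W=0
Move 9: B@(3,0) -> caps B=1 W=0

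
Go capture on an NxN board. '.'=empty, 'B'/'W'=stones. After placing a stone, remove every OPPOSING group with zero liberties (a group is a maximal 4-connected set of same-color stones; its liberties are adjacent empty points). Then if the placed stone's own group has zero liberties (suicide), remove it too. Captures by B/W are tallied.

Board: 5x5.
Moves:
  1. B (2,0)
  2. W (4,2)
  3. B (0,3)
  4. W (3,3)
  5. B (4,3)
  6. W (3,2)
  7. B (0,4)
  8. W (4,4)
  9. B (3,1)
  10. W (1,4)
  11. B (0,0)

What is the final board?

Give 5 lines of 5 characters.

Answer: B..BB
....W
B....
.BWW.
..W.W

Derivation:
Move 1: B@(2,0) -> caps B=0 W=0
Move 2: W@(4,2) -> caps B=0 W=0
Move 3: B@(0,3) -> caps B=0 W=0
Move 4: W@(3,3) -> caps B=0 W=0
Move 5: B@(4,3) -> caps B=0 W=0
Move 6: W@(3,2) -> caps B=0 W=0
Move 7: B@(0,4) -> caps B=0 W=0
Move 8: W@(4,4) -> caps B=0 W=1
Move 9: B@(3,1) -> caps B=0 W=1
Move 10: W@(1,4) -> caps B=0 W=1
Move 11: B@(0,0) -> caps B=0 W=1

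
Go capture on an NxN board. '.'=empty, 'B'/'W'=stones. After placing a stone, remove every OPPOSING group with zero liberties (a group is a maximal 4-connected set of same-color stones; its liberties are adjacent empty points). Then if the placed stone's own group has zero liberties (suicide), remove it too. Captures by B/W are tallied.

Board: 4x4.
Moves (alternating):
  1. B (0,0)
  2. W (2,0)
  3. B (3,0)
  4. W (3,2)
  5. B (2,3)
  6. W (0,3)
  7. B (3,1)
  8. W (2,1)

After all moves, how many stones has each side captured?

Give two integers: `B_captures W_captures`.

Answer: 0 2

Derivation:
Move 1: B@(0,0) -> caps B=0 W=0
Move 2: W@(2,0) -> caps B=0 W=0
Move 3: B@(3,0) -> caps B=0 W=0
Move 4: W@(3,2) -> caps B=0 W=0
Move 5: B@(2,3) -> caps B=0 W=0
Move 6: W@(0,3) -> caps B=0 W=0
Move 7: B@(3,1) -> caps B=0 W=0
Move 8: W@(2,1) -> caps B=0 W=2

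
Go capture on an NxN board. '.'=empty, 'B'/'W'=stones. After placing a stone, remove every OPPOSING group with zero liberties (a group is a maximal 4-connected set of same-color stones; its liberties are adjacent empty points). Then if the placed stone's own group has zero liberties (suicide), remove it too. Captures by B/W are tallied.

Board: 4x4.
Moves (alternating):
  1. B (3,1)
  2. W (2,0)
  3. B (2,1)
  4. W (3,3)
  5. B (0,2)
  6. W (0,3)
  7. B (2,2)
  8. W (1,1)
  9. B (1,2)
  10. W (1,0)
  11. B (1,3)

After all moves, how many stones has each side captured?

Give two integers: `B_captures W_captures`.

Move 1: B@(3,1) -> caps B=0 W=0
Move 2: W@(2,0) -> caps B=0 W=0
Move 3: B@(2,1) -> caps B=0 W=0
Move 4: W@(3,3) -> caps B=0 W=0
Move 5: B@(0,2) -> caps B=0 W=0
Move 6: W@(0,3) -> caps B=0 W=0
Move 7: B@(2,2) -> caps B=0 W=0
Move 8: W@(1,1) -> caps B=0 W=0
Move 9: B@(1,2) -> caps B=0 W=0
Move 10: W@(1,0) -> caps B=0 W=0
Move 11: B@(1,3) -> caps B=1 W=0

Answer: 1 0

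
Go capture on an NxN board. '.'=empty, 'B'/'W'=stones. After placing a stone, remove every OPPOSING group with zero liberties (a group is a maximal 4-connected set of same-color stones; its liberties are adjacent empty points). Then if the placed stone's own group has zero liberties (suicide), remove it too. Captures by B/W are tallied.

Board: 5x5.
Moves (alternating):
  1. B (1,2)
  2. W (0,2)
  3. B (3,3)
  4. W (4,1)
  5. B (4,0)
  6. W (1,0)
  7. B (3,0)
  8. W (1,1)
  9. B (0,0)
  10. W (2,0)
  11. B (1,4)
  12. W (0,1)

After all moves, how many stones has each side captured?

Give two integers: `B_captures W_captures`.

Answer: 0 1

Derivation:
Move 1: B@(1,2) -> caps B=0 W=0
Move 2: W@(0,2) -> caps B=0 W=0
Move 3: B@(3,3) -> caps B=0 W=0
Move 4: W@(4,1) -> caps B=0 W=0
Move 5: B@(4,0) -> caps B=0 W=0
Move 6: W@(1,0) -> caps B=0 W=0
Move 7: B@(3,0) -> caps B=0 W=0
Move 8: W@(1,1) -> caps B=0 W=0
Move 9: B@(0,0) -> caps B=0 W=0
Move 10: W@(2,0) -> caps B=0 W=0
Move 11: B@(1,4) -> caps B=0 W=0
Move 12: W@(0,1) -> caps B=0 W=1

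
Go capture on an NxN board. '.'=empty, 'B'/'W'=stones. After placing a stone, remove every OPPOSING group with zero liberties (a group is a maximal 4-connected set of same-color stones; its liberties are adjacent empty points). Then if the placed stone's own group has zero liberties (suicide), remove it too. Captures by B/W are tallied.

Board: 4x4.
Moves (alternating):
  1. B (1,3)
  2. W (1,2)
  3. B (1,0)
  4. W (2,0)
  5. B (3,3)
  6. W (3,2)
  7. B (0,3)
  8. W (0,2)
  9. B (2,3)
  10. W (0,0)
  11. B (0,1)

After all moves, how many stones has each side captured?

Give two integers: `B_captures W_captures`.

Move 1: B@(1,3) -> caps B=0 W=0
Move 2: W@(1,2) -> caps B=0 W=0
Move 3: B@(1,0) -> caps B=0 W=0
Move 4: W@(2,0) -> caps B=0 W=0
Move 5: B@(3,3) -> caps B=0 W=0
Move 6: W@(3,2) -> caps B=0 W=0
Move 7: B@(0,3) -> caps B=0 W=0
Move 8: W@(0,2) -> caps B=0 W=0
Move 9: B@(2,3) -> caps B=0 W=0
Move 10: W@(0,0) -> caps B=0 W=0
Move 11: B@(0,1) -> caps B=1 W=0

Answer: 1 0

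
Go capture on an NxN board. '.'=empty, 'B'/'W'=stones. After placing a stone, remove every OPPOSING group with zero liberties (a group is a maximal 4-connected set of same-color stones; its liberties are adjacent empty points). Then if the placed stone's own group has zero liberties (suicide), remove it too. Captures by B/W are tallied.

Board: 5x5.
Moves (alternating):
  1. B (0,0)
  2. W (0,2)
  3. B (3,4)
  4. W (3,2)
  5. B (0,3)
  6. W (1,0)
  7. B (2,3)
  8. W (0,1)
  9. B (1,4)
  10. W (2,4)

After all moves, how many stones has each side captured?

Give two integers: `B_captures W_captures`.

Answer: 0 1

Derivation:
Move 1: B@(0,0) -> caps B=0 W=0
Move 2: W@(0,2) -> caps B=0 W=0
Move 3: B@(3,4) -> caps B=0 W=0
Move 4: W@(3,2) -> caps B=0 W=0
Move 5: B@(0,3) -> caps B=0 W=0
Move 6: W@(1,0) -> caps B=0 W=0
Move 7: B@(2,3) -> caps B=0 W=0
Move 8: W@(0,1) -> caps B=0 W=1
Move 9: B@(1,4) -> caps B=0 W=1
Move 10: W@(2,4) -> caps B=0 W=1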